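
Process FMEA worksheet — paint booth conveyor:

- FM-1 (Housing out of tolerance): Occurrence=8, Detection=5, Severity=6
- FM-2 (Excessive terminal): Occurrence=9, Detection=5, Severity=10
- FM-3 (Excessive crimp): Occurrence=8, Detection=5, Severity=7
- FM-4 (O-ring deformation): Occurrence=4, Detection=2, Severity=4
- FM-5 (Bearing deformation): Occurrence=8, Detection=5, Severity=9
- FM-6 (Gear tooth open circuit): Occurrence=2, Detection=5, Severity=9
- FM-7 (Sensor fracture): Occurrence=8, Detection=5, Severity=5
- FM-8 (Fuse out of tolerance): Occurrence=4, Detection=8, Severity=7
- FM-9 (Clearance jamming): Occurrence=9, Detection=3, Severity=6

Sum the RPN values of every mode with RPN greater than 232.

RPN = Severity × Occurrence × Detection:
  FM-1: 6 × 8 × 5 = 240
  FM-2: 10 × 9 × 5 = 450
  FM-3: 7 × 8 × 5 = 280
  FM-4: 4 × 4 × 2 = 32
  FM-5: 9 × 8 × 5 = 360
  FM-6: 9 × 2 × 5 = 90
  FM-7: 5 × 8 × 5 = 200
  FM-8: 7 × 4 × 8 = 224
  FM-9: 6 × 9 × 3 = 162
RPN > 232: FM-1 (240), FM-2 (450), FM-3 (280), FM-5 (360).
Sum: 240 + 450 + 280 + 360 = 1330.

1330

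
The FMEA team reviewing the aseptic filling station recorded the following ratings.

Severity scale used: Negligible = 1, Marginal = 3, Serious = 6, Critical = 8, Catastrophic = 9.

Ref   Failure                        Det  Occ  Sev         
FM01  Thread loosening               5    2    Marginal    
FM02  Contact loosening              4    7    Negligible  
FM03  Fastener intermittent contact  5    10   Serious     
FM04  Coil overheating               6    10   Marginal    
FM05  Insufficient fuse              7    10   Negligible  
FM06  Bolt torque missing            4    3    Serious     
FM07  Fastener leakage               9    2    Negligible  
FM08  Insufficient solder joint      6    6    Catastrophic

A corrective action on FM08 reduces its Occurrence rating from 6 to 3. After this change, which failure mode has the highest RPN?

FM03

RPN = Severity × Occurrence × Detection:
  FM01: 3 × 2 × 5 = 30
  FM02: 1 × 7 × 4 = 28
  FM03: 6 × 10 × 5 = 300
  FM04: 3 × 10 × 6 = 180
  FM05: 1 × 10 × 7 = 70
  FM06: 6 × 3 × 4 = 72
  FM07: 1 × 2 × 9 = 18
  FM08: 9 × 6 × 6 = 324
After action: FM08 → 9 × 3 × 6 = 162.
Revised RPNs: FM03=300, FM04=180, FM08=162, FM06=72, FM05=70, FM01=30, FM02=28, FM07=18.
Highest is now FM03 (300).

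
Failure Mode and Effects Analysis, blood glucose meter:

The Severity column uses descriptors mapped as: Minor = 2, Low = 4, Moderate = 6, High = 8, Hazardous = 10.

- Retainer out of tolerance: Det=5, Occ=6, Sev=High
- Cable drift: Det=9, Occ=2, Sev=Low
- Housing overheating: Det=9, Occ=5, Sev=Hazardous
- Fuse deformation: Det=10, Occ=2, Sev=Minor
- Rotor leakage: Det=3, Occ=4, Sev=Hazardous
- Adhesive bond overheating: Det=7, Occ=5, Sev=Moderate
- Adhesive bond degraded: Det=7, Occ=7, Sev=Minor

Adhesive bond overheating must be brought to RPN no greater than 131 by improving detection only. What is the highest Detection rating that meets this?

Adhesive bond overheating: S=6, O=5, D=7 → current RPN = 210.
Fixed product = 30. Need 30 × D ≤ 131, so D ≤ 131/30 = 4.37.
Maximum integer Detection rating = 4 (gives RPN 120; D=5 would give 150 > 131).

4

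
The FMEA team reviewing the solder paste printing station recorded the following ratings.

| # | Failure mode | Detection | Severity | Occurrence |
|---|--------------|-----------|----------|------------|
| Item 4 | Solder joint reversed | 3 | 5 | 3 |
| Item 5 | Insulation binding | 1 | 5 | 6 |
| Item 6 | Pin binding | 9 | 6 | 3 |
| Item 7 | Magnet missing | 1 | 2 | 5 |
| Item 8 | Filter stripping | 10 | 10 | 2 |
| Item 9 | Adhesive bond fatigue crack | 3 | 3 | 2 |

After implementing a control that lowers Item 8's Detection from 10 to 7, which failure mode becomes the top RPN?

RPN = Severity × Occurrence × Detection:
  Item 4: 5 × 3 × 3 = 45
  Item 5: 5 × 6 × 1 = 30
  Item 6: 6 × 3 × 9 = 162
  Item 7: 2 × 5 × 1 = 10
  Item 8: 10 × 2 × 10 = 200
  Item 9: 3 × 2 × 3 = 18
After action: Item 8 → 10 × 2 × 7 = 140.
Revised RPNs: Item 6=162, Item 8=140, Item 4=45, Item 5=30, Item 9=18, Item 7=10.
Highest is now Item 6 (162).

Item 6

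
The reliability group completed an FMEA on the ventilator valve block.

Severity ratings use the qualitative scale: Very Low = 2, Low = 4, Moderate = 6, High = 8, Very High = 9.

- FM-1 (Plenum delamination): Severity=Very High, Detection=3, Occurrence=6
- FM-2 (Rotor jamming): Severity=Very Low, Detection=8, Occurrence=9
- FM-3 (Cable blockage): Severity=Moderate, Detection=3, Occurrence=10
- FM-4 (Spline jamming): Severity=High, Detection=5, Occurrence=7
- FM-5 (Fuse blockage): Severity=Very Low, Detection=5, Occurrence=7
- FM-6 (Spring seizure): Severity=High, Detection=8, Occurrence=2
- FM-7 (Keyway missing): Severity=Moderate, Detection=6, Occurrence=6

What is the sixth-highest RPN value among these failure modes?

RPN = Severity × Occurrence × Detection:
  FM-1: 9 × 6 × 3 = 162
  FM-2: 2 × 9 × 8 = 144
  FM-3: 6 × 10 × 3 = 180
  FM-4: 8 × 7 × 5 = 280
  FM-5: 2 × 7 × 5 = 70
  FM-6: 8 × 2 × 8 = 128
  FM-7: 6 × 6 × 6 = 216
Sorted descending: 280, 216, 180, 162, 144, 128, 70.
The sixth-highest RPN is 128 (FM-6).

128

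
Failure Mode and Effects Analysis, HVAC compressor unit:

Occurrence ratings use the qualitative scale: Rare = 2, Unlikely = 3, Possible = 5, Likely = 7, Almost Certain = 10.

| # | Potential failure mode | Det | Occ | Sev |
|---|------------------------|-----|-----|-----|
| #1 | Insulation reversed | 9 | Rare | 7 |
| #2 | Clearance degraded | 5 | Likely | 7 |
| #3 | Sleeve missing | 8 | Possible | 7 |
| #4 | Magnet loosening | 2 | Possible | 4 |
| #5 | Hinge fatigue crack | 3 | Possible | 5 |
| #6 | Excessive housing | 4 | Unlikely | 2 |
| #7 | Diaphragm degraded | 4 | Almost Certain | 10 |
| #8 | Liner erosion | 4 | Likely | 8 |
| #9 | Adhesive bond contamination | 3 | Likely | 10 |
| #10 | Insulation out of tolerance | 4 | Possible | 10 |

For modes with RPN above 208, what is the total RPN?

1359

RPN = Severity × Occurrence × Detection:
  #1: 7 × 2 × 9 = 126
  #2: 7 × 7 × 5 = 245
  #3: 7 × 5 × 8 = 280
  #4: 4 × 5 × 2 = 40
  #5: 5 × 5 × 3 = 75
  #6: 2 × 3 × 4 = 24
  #7: 10 × 10 × 4 = 400
  #8: 8 × 7 × 4 = 224
  #9: 10 × 7 × 3 = 210
  #10: 10 × 5 × 4 = 200
RPN > 208: #2 (245), #3 (280), #7 (400), #8 (224), #9 (210).
Sum: 245 + 280 + 400 + 224 + 210 = 1359.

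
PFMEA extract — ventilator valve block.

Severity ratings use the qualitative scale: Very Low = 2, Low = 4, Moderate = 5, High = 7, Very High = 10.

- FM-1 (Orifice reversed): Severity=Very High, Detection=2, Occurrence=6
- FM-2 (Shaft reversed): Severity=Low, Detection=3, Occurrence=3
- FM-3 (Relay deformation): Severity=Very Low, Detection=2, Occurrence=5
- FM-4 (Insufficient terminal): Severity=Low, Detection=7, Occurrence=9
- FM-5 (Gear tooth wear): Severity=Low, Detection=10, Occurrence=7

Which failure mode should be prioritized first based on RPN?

FM-5

RPN = Severity × Occurrence × Detection:
  FM-1: 10 × 6 × 2 = 120
  FM-2: 4 × 3 × 3 = 36
  FM-3: 2 × 5 × 2 = 20
  FM-4: 4 × 9 × 7 = 252
  FM-5: 4 × 7 × 10 = 280
Highest RPN is 280 → FM-5.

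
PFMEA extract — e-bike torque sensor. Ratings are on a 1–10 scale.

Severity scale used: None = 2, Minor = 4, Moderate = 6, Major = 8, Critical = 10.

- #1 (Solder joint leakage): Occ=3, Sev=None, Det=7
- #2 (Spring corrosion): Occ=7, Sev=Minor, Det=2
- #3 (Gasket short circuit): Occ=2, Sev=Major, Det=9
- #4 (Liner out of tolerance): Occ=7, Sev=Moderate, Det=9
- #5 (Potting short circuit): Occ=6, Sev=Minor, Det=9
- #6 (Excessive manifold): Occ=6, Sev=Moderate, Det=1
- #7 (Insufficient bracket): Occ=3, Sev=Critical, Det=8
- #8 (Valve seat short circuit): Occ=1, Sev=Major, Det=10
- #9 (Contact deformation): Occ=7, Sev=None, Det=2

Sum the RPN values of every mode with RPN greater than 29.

1192

RPN = Severity × Occurrence × Detection:
  #1: 2 × 3 × 7 = 42
  #2: 4 × 7 × 2 = 56
  #3: 8 × 2 × 9 = 144
  #4: 6 × 7 × 9 = 378
  #5: 4 × 6 × 9 = 216
  #6: 6 × 6 × 1 = 36
  #7: 10 × 3 × 8 = 240
  #8: 8 × 1 × 10 = 80
  #9: 2 × 7 × 2 = 28
RPN > 29: #1 (42), #2 (56), #3 (144), #4 (378), #5 (216), #6 (36), #7 (240), #8 (80).
Sum: 42 + 56 + 144 + 378 + 216 + 36 + 240 + 80 = 1192.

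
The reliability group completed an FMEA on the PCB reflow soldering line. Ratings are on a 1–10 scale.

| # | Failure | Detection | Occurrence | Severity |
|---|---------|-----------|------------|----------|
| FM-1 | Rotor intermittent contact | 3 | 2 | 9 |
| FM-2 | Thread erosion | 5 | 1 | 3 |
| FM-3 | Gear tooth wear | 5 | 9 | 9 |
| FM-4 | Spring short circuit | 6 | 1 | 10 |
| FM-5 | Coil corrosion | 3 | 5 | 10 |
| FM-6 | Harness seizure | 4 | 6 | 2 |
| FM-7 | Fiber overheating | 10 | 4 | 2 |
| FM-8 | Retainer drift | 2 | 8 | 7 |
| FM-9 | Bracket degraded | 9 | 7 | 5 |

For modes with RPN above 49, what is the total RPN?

RPN = Severity × Occurrence × Detection:
  FM-1: 9 × 2 × 3 = 54
  FM-2: 3 × 1 × 5 = 15
  FM-3: 9 × 9 × 5 = 405
  FM-4: 10 × 1 × 6 = 60
  FM-5: 10 × 5 × 3 = 150
  FM-6: 2 × 6 × 4 = 48
  FM-7: 2 × 4 × 10 = 80
  FM-8: 7 × 8 × 2 = 112
  FM-9: 5 × 7 × 9 = 315
RPN > 49: FM-1 (54), FM-3 (405), FM-4 (60), FM-5 (150), FM-7 (80), FM-8 (112), FM-9 (315).
Sum: 54 + 405 + 60 + 150 + 80 + 112 + 315 = 1176.

1176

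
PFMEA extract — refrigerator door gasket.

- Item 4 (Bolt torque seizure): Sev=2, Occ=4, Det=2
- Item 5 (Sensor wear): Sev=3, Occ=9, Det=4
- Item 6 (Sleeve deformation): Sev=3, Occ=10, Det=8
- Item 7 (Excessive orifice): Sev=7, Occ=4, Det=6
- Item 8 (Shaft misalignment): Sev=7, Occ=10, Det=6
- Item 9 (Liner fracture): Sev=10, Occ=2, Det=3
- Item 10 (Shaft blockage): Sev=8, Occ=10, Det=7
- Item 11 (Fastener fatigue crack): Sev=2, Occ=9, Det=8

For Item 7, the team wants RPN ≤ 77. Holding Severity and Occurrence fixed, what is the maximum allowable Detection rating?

2

Item 7: S=7, O=4, D=6 → current RPN = 168.
Fixed product = 28. Need 28 × D ≤ 77, so D ≤ 77/28 = 2.75.
Maximum integer Detection rating = 2 (gives RPN 56; D=3 would give 84 > 77).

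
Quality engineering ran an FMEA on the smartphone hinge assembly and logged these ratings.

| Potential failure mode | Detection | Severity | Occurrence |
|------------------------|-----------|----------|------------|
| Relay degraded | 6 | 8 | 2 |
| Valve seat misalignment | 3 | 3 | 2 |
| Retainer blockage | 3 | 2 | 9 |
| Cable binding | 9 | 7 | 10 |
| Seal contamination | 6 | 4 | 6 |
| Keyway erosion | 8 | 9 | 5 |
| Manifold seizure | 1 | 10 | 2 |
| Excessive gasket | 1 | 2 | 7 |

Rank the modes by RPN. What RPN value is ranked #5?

54

RPN = Severity × Occurrence × Detection:
  Relay degraded: 8 × 2 × 6 = 96
  Valve seat misalignment: 3 × 2 × 3 = 18
  Retainer blockage: 2 × 9 × 3 = 54
  Cable binding: 7 × 10 × 9 = 630
  Seal contamination: 4 × 6 × 6 = 144
  Keyway erosion: 9 × 5 × 8 = 360
  Manifold seizure: 10 × 2 × 1 = 20
  Excessive gasket: 2 × 7 × 1 = 14
Sorted descending: 630, 360, 144, 96, 54, 20, 18, 14.
The fifth-highest RPN is 54 (Retainer blockage).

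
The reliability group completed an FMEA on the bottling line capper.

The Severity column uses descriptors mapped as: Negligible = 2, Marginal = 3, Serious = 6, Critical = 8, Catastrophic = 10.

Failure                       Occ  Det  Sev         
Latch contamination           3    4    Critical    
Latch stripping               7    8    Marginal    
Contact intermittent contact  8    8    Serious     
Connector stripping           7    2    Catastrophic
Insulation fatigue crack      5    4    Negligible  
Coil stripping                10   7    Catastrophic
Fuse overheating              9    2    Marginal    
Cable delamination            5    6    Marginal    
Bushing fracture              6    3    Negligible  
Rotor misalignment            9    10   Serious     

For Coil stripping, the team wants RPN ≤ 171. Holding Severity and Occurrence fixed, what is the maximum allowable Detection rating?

1

Coil stripping: S=10, O=10, D=7 → current RPN = 700.
Fixed product = 100. Need 100 × D ≤ 171, so D ≤ 171/100 = 1.71.
Maximum integer Detection rating = 1 (gives RPN 100; D=2 would give 200 > 171).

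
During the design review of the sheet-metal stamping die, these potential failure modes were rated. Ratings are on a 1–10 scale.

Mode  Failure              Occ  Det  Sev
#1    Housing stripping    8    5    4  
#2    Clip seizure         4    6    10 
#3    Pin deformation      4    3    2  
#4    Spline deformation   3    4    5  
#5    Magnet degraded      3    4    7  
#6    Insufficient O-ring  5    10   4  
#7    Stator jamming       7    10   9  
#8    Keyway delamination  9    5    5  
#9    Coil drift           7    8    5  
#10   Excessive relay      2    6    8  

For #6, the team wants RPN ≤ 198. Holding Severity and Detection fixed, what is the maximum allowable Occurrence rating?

4

#6: S=4, O=5, D=10 → current RPN = 200.
Fixed product = 40. Need 40 × O ≤ 198, so O ≤ 198/40 = 4.95.
Maximum integer Occurrence rating = 4 (gives RPN 160; O=5 would give 200 > 198).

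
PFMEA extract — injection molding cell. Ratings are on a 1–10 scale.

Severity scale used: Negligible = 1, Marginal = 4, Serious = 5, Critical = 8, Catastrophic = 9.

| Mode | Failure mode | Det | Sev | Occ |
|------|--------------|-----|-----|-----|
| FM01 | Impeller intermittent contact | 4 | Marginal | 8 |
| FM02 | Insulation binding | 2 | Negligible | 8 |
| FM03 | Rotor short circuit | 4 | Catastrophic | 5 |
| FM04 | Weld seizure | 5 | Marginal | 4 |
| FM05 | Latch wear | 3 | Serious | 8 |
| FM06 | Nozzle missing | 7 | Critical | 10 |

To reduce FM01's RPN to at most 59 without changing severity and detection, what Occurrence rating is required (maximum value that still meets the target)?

FM01: S=4, O=8, D=4 → current RPN = 128.
Fixed product = 16. Need 16 × O ≤ 59, so O ≤ 59/16 = 3.69.
Maximum integer Occurrence rating = 3 (gives RPN 48; O=4 would give 64 > 59).

3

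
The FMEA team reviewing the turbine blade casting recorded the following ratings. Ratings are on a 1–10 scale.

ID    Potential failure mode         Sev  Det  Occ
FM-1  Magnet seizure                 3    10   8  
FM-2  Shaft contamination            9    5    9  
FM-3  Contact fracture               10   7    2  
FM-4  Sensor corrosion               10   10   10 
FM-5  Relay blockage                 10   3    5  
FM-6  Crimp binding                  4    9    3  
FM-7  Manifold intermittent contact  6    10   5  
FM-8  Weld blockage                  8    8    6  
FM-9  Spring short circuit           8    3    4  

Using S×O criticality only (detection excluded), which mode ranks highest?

FM-4

Criticality = Severity × Occurrence:
  FM-1: 3 × 8 = 24
  FM-2: 9 × 9 = 81
  FM-3: 10 × 2 = 20
  FM-4: 10 × 10 = 100
  FM-5: 10 × 5 = 50
  FM-6: 4 × 3 = 12
  FM-7: 6 × 5 = 30
  FM-8: 8 × 6 = 48
  FM-9: 8 × 4 = 32
Highest criticality is 100 → FM-4.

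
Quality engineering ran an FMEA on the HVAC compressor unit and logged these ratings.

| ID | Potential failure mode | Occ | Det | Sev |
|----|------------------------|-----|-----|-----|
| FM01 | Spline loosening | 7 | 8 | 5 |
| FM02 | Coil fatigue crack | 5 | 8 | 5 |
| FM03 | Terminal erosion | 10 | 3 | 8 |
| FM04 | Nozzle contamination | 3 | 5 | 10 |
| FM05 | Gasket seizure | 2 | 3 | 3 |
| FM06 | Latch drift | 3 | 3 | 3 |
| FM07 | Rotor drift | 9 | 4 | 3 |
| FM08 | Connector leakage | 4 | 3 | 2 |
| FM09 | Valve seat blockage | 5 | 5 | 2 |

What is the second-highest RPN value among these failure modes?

240

RPN = Severity × Occurrence × Detection:
  FM01: 5 × 7 × 8 = 280
  FM02: 5 × 5 × 8 = 200
  FM03: 8 × 10 × 3 = 240
  FM04: 10 × 3 × 5 = 150
  FM05: 3 × 2 × 3 = 18
  FM06: 3 × 3 × 3 = 27
  FM07: 3 × 9 × 4 = 108
  FM08: 2 × 4 × 3 = 24
  FM09: 2 × 5 × 5 = 50
Sorted descending: 280, 240, 200, 150, 108, 50, 27, 24, 18.
The second-highest RPN is 240 (FM03).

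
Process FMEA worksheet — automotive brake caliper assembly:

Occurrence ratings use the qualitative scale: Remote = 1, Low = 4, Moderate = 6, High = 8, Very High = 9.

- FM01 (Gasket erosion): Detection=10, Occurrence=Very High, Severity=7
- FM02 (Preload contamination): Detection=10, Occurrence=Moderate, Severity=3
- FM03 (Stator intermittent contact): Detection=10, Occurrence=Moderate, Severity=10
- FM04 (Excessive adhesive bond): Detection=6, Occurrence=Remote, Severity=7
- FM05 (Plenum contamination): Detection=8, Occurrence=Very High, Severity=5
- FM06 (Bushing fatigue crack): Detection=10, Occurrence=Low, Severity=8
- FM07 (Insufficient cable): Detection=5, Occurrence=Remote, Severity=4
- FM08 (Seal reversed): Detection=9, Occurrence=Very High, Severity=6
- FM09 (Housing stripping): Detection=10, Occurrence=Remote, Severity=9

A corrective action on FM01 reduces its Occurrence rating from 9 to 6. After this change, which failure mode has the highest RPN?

FM03

RPN = Severity × Occurrence × Detection:
  FM01: 7 × 9 × 10 = 630
  FM02: 3 × 6 × 10 = 180
  FM03: 10 × 6 × 10 = 600
  FM04: 7 × 1 × 6 = 42
  FM05: 5 × 9 × 8 = 360
  FM06: 8 × 4 × 10 = 320
  FM07: 4 × 1 × 5 = 20
  FM08: 6 × 9 × 9 = 486
  FM09: 9 × 1 × 10 = 90
After action: FM01 → 7 × 6 × 10 = 420.
Revised RPNs: FM03=600, FM08=486, FM01=420, FM05=360, FM06=320, FM02=180, FM09=90, FM04=42, FM07=20.
Highest is now FM03 (600).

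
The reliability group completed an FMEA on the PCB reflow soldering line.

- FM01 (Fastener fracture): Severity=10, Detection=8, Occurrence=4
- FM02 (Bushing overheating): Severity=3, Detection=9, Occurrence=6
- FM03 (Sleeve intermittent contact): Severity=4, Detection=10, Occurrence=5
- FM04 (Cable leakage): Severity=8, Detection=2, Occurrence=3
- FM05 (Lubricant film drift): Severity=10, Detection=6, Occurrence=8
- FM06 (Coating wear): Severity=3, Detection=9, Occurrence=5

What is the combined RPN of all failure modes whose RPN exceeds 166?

RPN = Severity × Occurrence × Detection:
  FM01: 10 × 4 × 8 = 320
  FM02: 3 × 6 × 9 = 162
  FM03: 4 × 5 × 10 = 200
  FM04: 8 × 3 × 2 = 48
  FM05: 10 × 8 × 6 = 480
  FM06: 3 × 5 × 9 = 135
RPN > 166: FM01 (320), FM03 (200), FM05 (480).
Sum: 320 + 200 + 480 = 1000.

1000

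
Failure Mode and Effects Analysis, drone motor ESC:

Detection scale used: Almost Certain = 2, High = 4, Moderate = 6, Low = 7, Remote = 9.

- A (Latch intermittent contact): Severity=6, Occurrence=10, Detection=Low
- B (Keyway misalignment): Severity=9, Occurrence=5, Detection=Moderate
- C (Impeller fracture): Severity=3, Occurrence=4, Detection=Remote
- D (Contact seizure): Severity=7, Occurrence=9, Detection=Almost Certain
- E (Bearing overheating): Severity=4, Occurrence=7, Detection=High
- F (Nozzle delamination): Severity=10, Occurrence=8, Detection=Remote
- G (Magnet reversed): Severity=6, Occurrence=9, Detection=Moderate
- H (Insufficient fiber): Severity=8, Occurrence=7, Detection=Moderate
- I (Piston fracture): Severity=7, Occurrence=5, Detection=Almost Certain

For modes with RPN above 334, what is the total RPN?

1476

RPN = Severity × Occurrence × Detection:
  A: 6 × 10 × 7 = 420
  B: 9 × 5 × 6 = 270
  C: 3 × 4 × 9 = 108
  D: 7 × 9 × 2 = 126
  E: 4 × 7 × 4 = 112
  F: 10 × 8 × 9 = 720
  G: 6 × 9 × 6 = 324
  H: 8 × 7 × 6 = 336
  I: 7 × 5 × 2 = 70
RPN > 334: A (420), F (720), H (336).
Sum: 420 + 720 + 336 = 1476.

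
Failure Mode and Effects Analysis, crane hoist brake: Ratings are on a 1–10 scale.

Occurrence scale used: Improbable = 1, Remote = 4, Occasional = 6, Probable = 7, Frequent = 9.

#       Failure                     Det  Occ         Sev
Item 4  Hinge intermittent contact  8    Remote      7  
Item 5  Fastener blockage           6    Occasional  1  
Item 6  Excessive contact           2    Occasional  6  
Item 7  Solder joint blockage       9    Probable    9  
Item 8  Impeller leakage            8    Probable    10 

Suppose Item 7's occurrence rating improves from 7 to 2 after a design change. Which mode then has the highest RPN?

Item 8

RPN = Severity × Occurrence × Detection:
  Item 4: 7 × 4 × 8 = 224
  Item 5: 1 × 6 × 6 = 36
  Item 6: 6 × 6 × 2 = 72
  Item 7: 9 × 7 × 9 = 567
  Item 8: 10 × 7 × 8 = 560
After action: Item 7 → 9 × 2 × 9 = 162.
Revised RPNs: Item 8=560, Item 4=224, Item 7=162, Item 6=72, Item 5=36.
Highest is now Item 8 (560).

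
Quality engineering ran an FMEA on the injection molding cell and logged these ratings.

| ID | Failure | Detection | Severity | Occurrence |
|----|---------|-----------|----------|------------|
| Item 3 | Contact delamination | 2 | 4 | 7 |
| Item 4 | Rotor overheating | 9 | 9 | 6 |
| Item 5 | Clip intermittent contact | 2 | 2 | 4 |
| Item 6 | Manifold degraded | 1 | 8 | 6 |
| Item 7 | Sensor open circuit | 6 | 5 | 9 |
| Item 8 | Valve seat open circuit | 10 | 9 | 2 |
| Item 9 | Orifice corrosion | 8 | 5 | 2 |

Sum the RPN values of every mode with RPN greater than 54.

RPN = Severity × Occurrence × Detection:
  Item 3: 4 × 7 × 2 = 56
  Item 4: 9 × 6 × 9 = 486
  Item 5: 2 × 4 × 2 = 16
  Item 6: 8 × 6 × 1 = 48
  Item 7: 5 × 9 × 6 = 270
  Item 8: 9 × 2 × 10 = 180
  Item 9: 5 × 2 × 8 = 80
RPN > 54: Item 3 (56), Item 4 (486), Item 7 (270), Item 8 (180), Item 9 (80).
Sum: 56 + 486 + 270 + 180 + 80 = 1072.

1072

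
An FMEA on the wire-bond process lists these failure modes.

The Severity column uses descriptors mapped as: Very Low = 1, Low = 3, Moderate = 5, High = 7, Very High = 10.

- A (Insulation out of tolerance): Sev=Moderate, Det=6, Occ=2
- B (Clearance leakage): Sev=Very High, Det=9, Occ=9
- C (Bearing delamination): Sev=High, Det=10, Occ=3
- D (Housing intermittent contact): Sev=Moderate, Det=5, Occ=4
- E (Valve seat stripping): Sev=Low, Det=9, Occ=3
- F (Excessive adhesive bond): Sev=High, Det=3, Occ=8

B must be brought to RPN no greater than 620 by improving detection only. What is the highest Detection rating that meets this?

6

B: S=10, O=9, D=9 → current RPN = 810.
Fixed product = 90. Need 90 × D ≤ 620, so D ≤ 620/90 = 6.89.
Maximum integer Detection rating = 6 (gives RPN 540; D=7 would give 630 > 620).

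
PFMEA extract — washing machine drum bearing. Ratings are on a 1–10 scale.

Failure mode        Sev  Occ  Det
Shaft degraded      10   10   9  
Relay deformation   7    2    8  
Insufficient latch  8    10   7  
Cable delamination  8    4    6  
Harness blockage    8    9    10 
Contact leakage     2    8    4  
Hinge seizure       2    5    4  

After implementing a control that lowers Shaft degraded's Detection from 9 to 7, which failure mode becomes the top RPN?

Harness blockage

RPN = Severity × Occurrence × Detection:
  Shaft degraded: 10 × 10 × 9 = 900
  Relay deformation: 7 × 2 × 8 = 112
  Insufficient latch: 8 × 10 × 7 = 560
  Cable delamination: 8 × 4 × 6 = 192
  Harness blockage: 8 × 9 × 10 = 720
  Contact leakage: 2 × 8 × 4 = 64
  Hinge seizure: 2 × 5 × 4 = 40
After action: Shaft degraded → 10 × 10 × 7 = 700.
Revised RPNs: Harness blockage=720, Shaft degraded=700, Insufficient latch=560, Cable delamination=192, Relay deformation=112, Contact leakage=64, Hinge seizure=40.
Highest is now Harness blockage (720).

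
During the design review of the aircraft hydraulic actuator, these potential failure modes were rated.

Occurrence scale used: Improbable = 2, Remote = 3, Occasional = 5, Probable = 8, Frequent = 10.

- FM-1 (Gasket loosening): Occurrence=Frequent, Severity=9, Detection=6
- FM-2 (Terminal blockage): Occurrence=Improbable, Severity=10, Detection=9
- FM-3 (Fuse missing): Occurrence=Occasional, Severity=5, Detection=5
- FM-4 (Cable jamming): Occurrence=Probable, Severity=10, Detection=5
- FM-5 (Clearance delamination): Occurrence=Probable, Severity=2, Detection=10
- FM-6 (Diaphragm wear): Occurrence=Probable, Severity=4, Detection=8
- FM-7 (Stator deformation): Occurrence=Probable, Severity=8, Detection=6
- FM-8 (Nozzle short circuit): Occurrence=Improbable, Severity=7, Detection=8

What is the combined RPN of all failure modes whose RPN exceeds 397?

940

RPN = Severity × Occurrence × Detection:
  FM-1: 9 × 10 × 6 = 540
  FM-2: 10 × 2 × 9 = 180
  FM-3: 5 × 5 × 5 = 125
  FM-4: 10 × 8 × 5 = 400
  FM-5: 2 × 8 × 10 = 160
  FM-6: 4 × 8 × 8 = 256
  FM-7: 8 × 8 × 6 = 384
  FM-8: 7 × 2 × 8 = 112
RPN > 397: FM-1 (540), FM-4 (400).
Sum: 540 + 400 = 940.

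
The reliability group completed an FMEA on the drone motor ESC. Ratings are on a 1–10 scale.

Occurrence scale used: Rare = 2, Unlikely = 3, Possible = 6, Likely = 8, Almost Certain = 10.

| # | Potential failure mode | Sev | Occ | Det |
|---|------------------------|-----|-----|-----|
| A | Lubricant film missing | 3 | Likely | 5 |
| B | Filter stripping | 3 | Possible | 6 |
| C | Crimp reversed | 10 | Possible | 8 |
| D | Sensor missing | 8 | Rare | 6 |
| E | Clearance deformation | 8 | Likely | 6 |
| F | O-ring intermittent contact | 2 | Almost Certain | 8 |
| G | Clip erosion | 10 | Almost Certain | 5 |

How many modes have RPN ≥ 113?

RPN = Severity × Occurrence × Detection:
  A: 3 × 8 × 5 = 120
  B: 3 × 6 × 6 = 108
  C: 10 × 6 × 8 = 480
  D: 8 × 2 × 6 = 96
  E: 8 × 8 × 6 = 384
  F: 2 × 10 × 8 = 160
  G: 10 × 10 × 5 = 500
Modes with RPN ≥ 113: A (120), C (480), E (384), F (160), G (500) → 5.

5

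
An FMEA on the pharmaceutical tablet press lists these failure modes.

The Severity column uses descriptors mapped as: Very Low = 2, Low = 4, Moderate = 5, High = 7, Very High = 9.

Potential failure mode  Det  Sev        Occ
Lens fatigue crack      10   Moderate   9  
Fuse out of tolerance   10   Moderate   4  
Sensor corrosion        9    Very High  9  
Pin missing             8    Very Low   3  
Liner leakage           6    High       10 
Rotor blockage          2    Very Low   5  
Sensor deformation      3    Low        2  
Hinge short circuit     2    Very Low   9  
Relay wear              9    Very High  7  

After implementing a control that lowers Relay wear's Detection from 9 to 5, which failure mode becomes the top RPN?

RPN = Severity × Occurrence × Detection:
  Lens fatigue crack: 5 × 9 × 10 = 450
  Fuse out of tolerance: 5 × 4 × 10 = 200
  Sensor corrosion: 9 × 9 × 9 = 729
  Pin missing: 2 × 3 × 8 = 48
  Liner leakage: 7 × 10 × 6 = 420
  Rotor blockage: 2 × 5 × 2 = 20
  Sensor deformation: 4 × 2 × 3 = 24
  Hinge short circuit: 2 × 9 × 2 = 36
  Relay wear: 9 × 7 × 9 = 567
After action: Relay wear → 9 × 7 × 5 = 315.
Revised RPNs: Sensor corrosion=729, Lens fatigue crack=450, Liner leakage=420, Relay wear=315, Fuse out of tolerance=200, Pin missing=48, Hinge short circuit=36, Sensor deformation=24, Rotor blockage=20.
Highest is now Sensor corrosion (729).

Sensor corrosion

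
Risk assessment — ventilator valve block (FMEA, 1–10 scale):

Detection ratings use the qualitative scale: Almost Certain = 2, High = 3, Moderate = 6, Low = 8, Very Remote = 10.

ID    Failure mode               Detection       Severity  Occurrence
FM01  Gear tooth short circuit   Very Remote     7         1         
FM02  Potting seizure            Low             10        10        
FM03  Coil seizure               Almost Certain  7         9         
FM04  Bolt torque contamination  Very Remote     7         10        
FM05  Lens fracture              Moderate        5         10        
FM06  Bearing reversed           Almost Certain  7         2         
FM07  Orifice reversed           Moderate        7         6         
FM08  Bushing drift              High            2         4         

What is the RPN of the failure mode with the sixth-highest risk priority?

70

RPN = Severity × Occurrence × Detection:
  FM01: 7 × 1 × 10 = 70
  FM02: 10 × 10 × 8 = 800
  FM03: 7 × 9 × 2 = 126
  FM04: 7 × 10 × 10 = 700
  FM05: 5 × 10 × 6 = 300
  FM06: 7 × 2 × 2 = 28
  FM07: 7 × 6 × 6 = 252
  FM08: 2 × 4 × 3 = 24
Sorted descending: 800, 700, 300, 252, 126, 70, 28, 24.
The sixth-highest RPN is 70 (FM01).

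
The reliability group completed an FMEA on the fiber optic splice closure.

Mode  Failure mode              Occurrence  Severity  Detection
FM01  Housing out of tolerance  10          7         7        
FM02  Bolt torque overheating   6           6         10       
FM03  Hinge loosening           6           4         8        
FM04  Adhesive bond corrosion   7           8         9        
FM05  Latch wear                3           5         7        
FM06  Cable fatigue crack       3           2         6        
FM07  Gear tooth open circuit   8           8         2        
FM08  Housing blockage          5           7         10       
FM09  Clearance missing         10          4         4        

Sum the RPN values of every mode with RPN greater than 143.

RPN = Severity × Occurrence × Detection:
  FM01: 7 × 10 × 7 = 490
  FM02: 6 × 6 × 10 = 360
  FM03: 4 × 6 × 8 = 192
  FM04: 8 × 7 × 9 = 504
  FM05: 5 × 3 × 7 = 105
  FM06: 2 × 3 × 6 = 36
  FM07: 8 × 8 × 2 = 128
  FM08: 7 × 5 × 10 = 350
  FM09: 4 × 10 × 4 = 160
RPN > 143: FM01 (490), FM02 (360), FM03 (192), FM04 (504), FM08 (350), FM09 (160).
Sum: 490 + 360 + 192 + 504 + 350 + 160 = 2056.

2056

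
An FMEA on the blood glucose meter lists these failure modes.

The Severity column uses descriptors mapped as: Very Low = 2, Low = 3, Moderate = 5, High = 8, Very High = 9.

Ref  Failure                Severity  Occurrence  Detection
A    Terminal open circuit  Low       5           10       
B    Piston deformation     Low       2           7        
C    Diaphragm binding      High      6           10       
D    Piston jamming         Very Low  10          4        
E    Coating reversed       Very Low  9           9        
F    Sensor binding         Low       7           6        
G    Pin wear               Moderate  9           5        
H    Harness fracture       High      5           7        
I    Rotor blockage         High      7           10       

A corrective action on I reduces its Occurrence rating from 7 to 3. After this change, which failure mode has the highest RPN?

C

RPN = Severity × Occurrence × Detection:
  A: 3 × 5 × 10 = 150
  B: 3 × 2 × 7 = 42
  C: 8 × 6 × 10 = 480
  D: 2 × 10 × 4 = 80
  E: 2 × 9 × 9 = 162
  F: 3 × 7 × 6 = 126
  G: 5 × 9 × 5 = 225
  H: 8 × 5 × 7 = 280
  I: 8 × 7 × 10 = 560
After action: I → 8 × 3 × 10 = 240.
Revised RPNs: C=480, H=280, I=240, G=225, E=162, A=150, F=126, D=80, B=42.
Highest is now C (480).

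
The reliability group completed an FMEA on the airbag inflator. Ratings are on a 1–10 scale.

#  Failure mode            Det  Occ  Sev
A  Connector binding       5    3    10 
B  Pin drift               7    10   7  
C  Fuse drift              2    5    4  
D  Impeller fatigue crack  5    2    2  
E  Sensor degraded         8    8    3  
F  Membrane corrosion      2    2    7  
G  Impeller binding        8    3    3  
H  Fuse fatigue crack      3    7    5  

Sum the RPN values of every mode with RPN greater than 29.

RPN = Severity × Occurrence × Detection:
  A: 10 × 3 × 5 = 150
  B: 7 × 10 × 7 = 490
  C: 4 × 5 × 2 = 40
  D: 2 × 2 × 5 = 20
  E: 3 × 8 × 8 = 192
  F: 7 × 2 × 2 = 28
  G: 3 × 3 × 8 = 72
  H: 5 × 7 × 3 = 105
RPN > 29: A (150), B (490), C (40), E (192), G (72), H (105).
Sum: 150 + 490 + 40 + 192 + 72 + 105 = 1049.

1049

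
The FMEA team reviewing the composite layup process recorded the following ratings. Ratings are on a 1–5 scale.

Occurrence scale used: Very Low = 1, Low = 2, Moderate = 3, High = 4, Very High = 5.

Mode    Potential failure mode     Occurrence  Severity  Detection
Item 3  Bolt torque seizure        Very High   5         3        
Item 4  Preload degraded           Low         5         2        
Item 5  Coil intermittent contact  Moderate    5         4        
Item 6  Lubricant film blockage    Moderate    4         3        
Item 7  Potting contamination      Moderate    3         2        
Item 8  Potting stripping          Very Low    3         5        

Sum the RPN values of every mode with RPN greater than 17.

209

RPN = Severity × Occurrence × Detection:
  Item 3: 5 × 5 × 3 = 75
  Item 4: 5 × 2 × 2 = 20
  Item 5: 5 × 3 × 4 = 60
  Item 6: 4 × 3 × 3 = 36
  Item 7: 3 × 3 × 2 = 18
  Item 8: 3 × 1 × 5 = 15
RPN > 17: Item 3 (75), Item 4 (20), Item 5 (60), Item 6 (36), Item 7 (18).
Sum: 75 + 20 + 60 + 36 + 18 = 209.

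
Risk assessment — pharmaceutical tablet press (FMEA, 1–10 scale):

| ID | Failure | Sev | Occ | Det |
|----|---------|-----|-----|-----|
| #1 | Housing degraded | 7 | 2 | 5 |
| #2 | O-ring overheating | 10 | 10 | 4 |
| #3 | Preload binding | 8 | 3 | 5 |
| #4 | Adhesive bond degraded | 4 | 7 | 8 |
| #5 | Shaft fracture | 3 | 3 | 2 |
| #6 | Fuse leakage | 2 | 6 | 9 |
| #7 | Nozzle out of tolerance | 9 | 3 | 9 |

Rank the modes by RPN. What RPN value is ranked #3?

224

RPN = Severity × Occurrence × Detection:
  #1: 7 × 2 × 5 = 70
  #2: 10 × 10 × 4 = 400
  #3: 8 × 3 × 5 = 120
  #4: 4 × 7 × 8 = 224
  #5: 3 × 3 × 2 = 18
  #6: 2 × 6 × 9 = 108
  #7: 9 × 3 × 9 = 243
Sorted descending: 400, 243, 224, 120, 108, 70, 18.
The third-highest RPN is 224 (#4).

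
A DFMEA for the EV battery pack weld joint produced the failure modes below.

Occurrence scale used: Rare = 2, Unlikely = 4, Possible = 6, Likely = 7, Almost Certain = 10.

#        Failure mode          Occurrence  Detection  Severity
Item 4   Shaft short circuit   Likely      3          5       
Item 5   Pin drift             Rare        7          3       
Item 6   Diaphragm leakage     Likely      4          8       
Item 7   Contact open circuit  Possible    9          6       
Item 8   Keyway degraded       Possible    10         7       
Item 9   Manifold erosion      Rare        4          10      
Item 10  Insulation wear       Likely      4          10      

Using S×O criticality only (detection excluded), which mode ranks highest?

Criticality = Severity × Occurrence:
  Item 4: 5 × 7 = 35
  Item 5: 3 × 2 = 6
  Item 6: 8 × 7 = 56
  Item 7: 6 × 6 = 36
  Item 8: 7 × 6 = 42
  Item 9: 10 × 2 = 20
  Item 10: 10 × 7 = 70
Highest criticality is 70 → Item 10.

Item 10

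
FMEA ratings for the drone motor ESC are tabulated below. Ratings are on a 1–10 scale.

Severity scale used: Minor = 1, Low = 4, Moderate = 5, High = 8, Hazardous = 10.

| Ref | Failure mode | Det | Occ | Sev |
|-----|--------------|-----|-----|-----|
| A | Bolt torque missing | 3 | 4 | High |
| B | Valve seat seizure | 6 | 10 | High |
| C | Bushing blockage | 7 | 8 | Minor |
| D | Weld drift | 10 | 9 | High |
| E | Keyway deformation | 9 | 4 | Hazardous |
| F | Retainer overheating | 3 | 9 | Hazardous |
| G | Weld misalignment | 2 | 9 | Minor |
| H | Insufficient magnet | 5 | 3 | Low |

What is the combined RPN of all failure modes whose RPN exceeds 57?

RPN = Severity × Occurrence × Detection:
  A: 8 × 4 × 3 = 96
  B: 8 × 10 × 6 = 480
  C: 1 × 8 × 7 = 56
  D: 8 × 9 × 10 = 720
  E: 10 × 4 × 9 = 360
  F: 10 × 9 × 3 = 270
  G: 1 × 9 × 2 = 18
  H: 4 × 3 × 5 = 60
RPN > 57: A (96), B (480), D (720), E (360), F (270), H (60).
Sum: 96 + 480 + 720 + 360 + 270 + 60 = 1986.

1986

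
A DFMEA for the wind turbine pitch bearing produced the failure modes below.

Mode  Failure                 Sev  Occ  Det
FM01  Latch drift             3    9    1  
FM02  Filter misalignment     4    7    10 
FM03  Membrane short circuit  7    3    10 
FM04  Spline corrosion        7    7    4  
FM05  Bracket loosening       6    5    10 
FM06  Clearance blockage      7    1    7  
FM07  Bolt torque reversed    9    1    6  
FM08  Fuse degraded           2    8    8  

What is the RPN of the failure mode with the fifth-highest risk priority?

RPN = Severity × Occurrence × Detection:
  FM01: 3 × 9 × 1 = 27
  FM02: 4 × 7 × 10 = 280
  FM03: 7 × 3 × 10 = 210
  FM04: 7 × 7 × 4 = 196
  FM05: 6 × 5 × 10 = 300
  FM06: 7 × 1 × 7 = 49
  FM07: 9 × 1 × 6 = 54
  FM08: 2 × 8 × 8 = 128
Sorted descending: 300, 280, 210, 196, 128, 54, 49, 27.
The fifth-highest RPN is 128 (FM08).

128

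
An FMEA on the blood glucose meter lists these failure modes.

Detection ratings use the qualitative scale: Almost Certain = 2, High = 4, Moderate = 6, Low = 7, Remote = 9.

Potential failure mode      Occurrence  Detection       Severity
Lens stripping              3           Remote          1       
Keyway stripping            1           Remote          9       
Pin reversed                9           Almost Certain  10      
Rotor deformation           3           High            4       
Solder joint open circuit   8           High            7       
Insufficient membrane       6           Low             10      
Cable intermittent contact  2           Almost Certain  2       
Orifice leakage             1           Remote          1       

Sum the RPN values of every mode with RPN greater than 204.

RPN = Severity × Occurrence × Detection:
  Lens stripping: 1 × 3 × 9 = 27
  Keyway stripping: 9 × 1 × 9 = 81
  Pin reversed: 10 × 9 × 2 = 180
  Rotor deformation: 4 × 3 × 4 = 48
  Solder joint open circuit: 7 × 8 × 4 = 224
  Insufficient membrane: 10 × 6 × 7 = 420
  Cable intermittent contact: 2 × 2 × 2 = 8
  Orifice leakage: 1 × 1 × 9 = 9
RPN > 204: Solder joint open circuit (224), Insufficient membrane (420).
Sum: 224 + 420 = 644.

644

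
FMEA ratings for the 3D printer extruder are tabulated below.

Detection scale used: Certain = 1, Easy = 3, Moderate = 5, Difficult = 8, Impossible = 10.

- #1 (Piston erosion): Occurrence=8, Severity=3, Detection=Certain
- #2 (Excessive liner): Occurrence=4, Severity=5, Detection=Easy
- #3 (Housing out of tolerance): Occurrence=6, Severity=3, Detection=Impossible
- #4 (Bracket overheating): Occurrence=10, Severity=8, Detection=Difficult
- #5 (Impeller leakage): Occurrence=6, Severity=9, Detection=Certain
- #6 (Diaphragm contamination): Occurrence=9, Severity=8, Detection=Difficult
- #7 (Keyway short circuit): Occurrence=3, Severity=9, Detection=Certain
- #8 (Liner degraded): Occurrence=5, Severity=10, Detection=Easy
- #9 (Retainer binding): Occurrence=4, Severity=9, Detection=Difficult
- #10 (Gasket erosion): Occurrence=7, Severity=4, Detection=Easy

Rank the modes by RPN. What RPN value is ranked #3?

288

RPN = Severity × Occurrence × Detection:
  #1: 3 × 8 × 1 = 24
  #2: 5 × 4 × 3 = 60
  #3: 3 × 6 × 10 = 180
  #4: 8 × 10 × 8 = 640
  #5: 9 × 6 × 1 = 54
  #6: 8 × 9 × 8 = 576
  #7: 9 × 3 × 1 = 27
  #8: 10 × 5 × 3 = 150
  #9: 9 × 4 × 8 = 288
  #10: 4 × 7 × 3 = 84
Sorted descending: 640, 576, 288, 180, 150, 84, 60, 54, 27, 24.
The third-highest RPN is 288 (#9).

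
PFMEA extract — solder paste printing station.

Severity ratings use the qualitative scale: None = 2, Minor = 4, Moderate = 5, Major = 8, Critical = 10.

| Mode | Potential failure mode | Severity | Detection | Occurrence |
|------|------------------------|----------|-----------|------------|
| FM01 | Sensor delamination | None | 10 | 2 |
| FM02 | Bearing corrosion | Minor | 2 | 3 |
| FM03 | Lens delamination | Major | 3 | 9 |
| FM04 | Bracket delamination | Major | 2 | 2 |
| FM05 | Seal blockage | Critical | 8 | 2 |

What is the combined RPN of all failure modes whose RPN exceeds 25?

448

RPN = Severity × Occurrence × Detection:
  FM01: 2 × 2 × 10 = 40
  FM02: 4 × 3 × 2 = 24
  FM03: 8 × 9 × 3 = 216
  FM04: 8 × 2 × 2 = 32
  FM05: 10 × 2 × 8 = 160
RPN > 25: FM01 (40), FM03 (216), FM04 (32), FM05 (160).
Sum: 40 + 216 + 32 + 160 = 448.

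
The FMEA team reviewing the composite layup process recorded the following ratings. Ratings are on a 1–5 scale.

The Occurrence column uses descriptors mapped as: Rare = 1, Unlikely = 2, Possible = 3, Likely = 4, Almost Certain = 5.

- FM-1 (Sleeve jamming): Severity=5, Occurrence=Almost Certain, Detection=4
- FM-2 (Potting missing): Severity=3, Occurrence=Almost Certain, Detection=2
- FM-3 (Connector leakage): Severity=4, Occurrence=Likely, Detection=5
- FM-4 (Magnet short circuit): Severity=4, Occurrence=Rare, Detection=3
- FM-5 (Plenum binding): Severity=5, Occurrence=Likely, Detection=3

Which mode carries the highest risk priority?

FM-1

RPN = Severity × Occurrence × Detection:
  FM-1: 5 × 5 × 4 = 100
  FM-2: 3 × 5 × 2 = 30
  FM-3: 4 × 4 × 5 = 80
  FM-4: 4 × 1 × 3 = 12
  FM-5: 5 × 4 × 3 = 60
Highest RPN is 100 → FM-1.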